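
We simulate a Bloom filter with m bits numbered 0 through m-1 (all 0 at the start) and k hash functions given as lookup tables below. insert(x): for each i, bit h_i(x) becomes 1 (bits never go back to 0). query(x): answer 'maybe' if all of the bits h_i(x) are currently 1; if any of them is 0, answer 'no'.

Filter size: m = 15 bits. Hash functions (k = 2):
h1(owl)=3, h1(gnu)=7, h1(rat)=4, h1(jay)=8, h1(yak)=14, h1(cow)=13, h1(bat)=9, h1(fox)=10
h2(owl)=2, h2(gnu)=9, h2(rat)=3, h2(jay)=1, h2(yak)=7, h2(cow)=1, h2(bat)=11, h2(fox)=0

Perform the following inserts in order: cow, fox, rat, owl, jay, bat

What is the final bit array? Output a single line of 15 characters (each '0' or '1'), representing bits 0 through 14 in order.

Answer: 111110001111010

Derivation:
Start: bits=000000000000000
After insert 'cow': sets bits 1 13 -> bits=010000000000010
After insert 'fox': sets bits 0 10 -> bits=110000000010010
After insert 'rat': sets bits 3 4 -> bits=110110000010010
After insert 'owl': sets bits 2 3 -> bits=111110000010010
After insert 'jay': sets bits 1 8 -> bits=111110001010010
After insert 'bat': sets bits 9 11 -> bits=111110001111010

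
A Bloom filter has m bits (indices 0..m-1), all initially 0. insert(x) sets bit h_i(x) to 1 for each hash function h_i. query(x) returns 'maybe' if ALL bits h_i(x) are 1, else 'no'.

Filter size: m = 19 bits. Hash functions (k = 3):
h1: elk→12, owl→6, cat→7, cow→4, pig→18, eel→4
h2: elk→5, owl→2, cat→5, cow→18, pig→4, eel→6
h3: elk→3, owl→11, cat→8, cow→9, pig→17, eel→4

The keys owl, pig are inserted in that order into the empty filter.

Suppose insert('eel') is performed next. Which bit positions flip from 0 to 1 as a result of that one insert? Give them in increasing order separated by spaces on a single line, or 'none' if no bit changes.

Start: bits=0000000000000000000
After insert 'owl': sets bits 2 6 11 -> bits=0010001000010000000
After insert 'pig': sets bits 4 17 18 -> bits=0010101000010000011
insert 'eel' would touch bits 4 6; currently bit4=1, bit6=1
Bits that are 0 among those (would change 0->1): none

Answer: none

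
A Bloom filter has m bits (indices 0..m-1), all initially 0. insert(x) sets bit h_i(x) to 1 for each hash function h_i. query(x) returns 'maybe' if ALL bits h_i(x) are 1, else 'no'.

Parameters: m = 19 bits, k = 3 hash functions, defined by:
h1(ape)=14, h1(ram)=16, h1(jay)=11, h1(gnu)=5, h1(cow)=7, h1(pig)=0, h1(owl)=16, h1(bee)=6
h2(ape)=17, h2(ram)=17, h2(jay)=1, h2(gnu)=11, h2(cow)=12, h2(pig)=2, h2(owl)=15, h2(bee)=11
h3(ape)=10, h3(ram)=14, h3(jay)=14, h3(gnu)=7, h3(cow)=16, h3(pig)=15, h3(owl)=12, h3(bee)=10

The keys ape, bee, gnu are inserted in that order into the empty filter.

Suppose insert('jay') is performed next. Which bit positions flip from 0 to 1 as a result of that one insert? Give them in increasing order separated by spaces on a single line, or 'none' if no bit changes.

Answer: 1

Derivation:
Start: bits=0000000000000000000
After insert 'ape': sets bits 10 14 17 -> bits=0000000000100010010
After insert 'bee': sets bits 6 10 11 -> bits=0000001000110010010
After insert 'gnu': sets bits 5 7 11 -> bits=0000011100110010010
insert 'jay' would touch bits 1 11 14; currently bit1=0, bit11=1, bit14=1
Bits that are 0 among those (would change 0->1): 1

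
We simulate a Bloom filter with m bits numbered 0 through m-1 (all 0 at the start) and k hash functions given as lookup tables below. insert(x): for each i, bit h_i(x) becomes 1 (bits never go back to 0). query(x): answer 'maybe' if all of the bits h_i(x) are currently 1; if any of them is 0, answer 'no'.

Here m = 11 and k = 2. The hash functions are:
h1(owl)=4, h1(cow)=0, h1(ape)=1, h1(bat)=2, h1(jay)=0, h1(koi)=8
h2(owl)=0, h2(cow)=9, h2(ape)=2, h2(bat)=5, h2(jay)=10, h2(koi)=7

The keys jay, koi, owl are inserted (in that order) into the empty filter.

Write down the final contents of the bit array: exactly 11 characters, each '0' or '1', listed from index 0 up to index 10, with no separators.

Answer: 10001001101

Derivation:
Start: bits=00000000000
After insert 'jay': sets bits 0 10 -> bits=10000000001
After insert 'koi': sets bits 7 8 -> bits=10000001101
After insert 'owl': sets bits 0 4 -> bits=10001001101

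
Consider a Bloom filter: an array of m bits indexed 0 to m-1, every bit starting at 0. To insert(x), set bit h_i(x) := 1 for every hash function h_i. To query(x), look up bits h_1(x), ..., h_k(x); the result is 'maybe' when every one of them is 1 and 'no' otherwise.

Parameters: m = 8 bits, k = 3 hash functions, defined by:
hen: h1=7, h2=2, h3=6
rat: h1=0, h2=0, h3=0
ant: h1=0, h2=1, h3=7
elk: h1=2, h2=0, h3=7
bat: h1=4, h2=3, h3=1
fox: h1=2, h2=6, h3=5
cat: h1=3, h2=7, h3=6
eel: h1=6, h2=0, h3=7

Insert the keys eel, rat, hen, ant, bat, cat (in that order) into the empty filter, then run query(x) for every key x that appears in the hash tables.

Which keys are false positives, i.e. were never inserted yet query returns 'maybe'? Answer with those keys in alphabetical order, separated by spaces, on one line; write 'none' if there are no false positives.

Start: bits=00000000
After insert 'eel': sets bits 0 6 7 -> bits=10000011
After insert 'rat': sets bits 0 -> bits=10000011
After insert 'hen': sets bits 2 6 7 -> bits=10100011
After insert 'ant': sets bits 0 1 7 -> bits=11100011
After insert 'bat': sets bits 1 3 4 -> bits=11111011
After insert 'cat': sets bits 3 6 7 -> bits=11111011
Not inserted: elk fox — query each against bits=11111011:
query elk: checks bit0=1, bit2=1, bit7=1 (all 1) -> maybe => FALSE POSITIVE
query fox: checks bit2=1, bit5=0, bit6=1 (has a 0) -> no => not a false positive
False positives (alphabetical): elk

Answer: elk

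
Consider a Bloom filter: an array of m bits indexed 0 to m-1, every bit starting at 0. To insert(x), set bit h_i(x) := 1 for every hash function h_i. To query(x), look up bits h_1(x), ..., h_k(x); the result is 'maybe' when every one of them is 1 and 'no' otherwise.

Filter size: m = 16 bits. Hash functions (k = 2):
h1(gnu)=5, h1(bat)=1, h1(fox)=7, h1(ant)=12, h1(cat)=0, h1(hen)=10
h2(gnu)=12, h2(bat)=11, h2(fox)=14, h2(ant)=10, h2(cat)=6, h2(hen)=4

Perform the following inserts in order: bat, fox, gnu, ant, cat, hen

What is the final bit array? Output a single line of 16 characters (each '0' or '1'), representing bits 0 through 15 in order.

Answer: 1100111100111010

Derivation:
Start: bits=0000000000000000
After insert 'bat': sets bits 1 11 -> bits=0100000000010000
After insert 'fox': sets bits 7 14 -> bits=0100000100010010
After insert 'gnu': sets bits 5 12 -> bits=0100010100011010
After insert 'ant': sets bits 10 12 -> bits=0100010100111010
After insert 'cat': sets bits 0 6 -> bits=1100011100111010
After insert 'hen': sets bits 4 10 -> bits=1100111100111010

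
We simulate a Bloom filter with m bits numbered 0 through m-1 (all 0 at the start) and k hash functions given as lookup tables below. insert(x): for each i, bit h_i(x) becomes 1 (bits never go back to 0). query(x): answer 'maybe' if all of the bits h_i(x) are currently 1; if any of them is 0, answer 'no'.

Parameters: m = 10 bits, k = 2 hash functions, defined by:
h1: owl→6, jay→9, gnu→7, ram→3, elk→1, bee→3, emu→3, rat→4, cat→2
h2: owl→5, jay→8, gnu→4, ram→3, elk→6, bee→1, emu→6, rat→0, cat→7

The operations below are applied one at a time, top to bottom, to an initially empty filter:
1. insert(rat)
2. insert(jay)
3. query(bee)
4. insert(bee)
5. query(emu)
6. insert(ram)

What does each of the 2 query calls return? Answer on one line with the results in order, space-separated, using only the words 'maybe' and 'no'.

Start: bits=0000000000
Op 1: insert rat -> sets bits 0 4 -> bits=1000100000
Op 2: insert jay -> sets bits 8 9 -> bits=1000100011
Op 3: query bee -> checks bit1=0, bit3=0 (has a 0) -> no
Op 4: insert bee -> sets bits 1 3 -> bits=1101100011
Op 5: query emu -> checks bit3=1, bit6=0 (has a 0) -> no
Op 6: insert ram -> sets bits 3 -> bits=1101100011
Query results in order: no no

Answer: no no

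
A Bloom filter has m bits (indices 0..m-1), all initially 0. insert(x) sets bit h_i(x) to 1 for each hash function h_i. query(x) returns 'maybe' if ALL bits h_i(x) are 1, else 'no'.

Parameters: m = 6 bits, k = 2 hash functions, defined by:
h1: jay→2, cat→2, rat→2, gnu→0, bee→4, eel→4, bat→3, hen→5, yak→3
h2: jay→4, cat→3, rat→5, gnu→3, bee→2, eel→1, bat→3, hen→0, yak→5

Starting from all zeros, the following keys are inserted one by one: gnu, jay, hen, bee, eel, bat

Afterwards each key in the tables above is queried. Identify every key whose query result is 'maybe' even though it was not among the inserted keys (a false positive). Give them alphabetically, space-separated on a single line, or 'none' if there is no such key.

Answer: cat rat yak

Derivation:
Start: bits=000000
After insert 'gnu': sets bits 0 3 -> bits=100100
After insert 'jay': sets bits 2 4 -> bits=101110
After insert 'hen': sets bits 0 5 -> bits=101111
After insert 'bee': sets bits 2 4 -> bits=101111
After insert 'eel': sets bits 1 4 -> bits=111111
After insert 'bat': sets bits 3 -> bits=111111
Not inserted: cat rat yak — query each against bits=111111:
query cat: checks bit2=1, bit3=1 (all 1) -> maybe => FALSE POSITIVE
query rat: checks bit2=1, bit5=1 (all 1) -> maybe => FALSE POSITIVE
query yak: checks bit3=1, bit5=1 (all 1) -> maybe => FALSE POSITIVE
False positives (alphabetical): cat rat yak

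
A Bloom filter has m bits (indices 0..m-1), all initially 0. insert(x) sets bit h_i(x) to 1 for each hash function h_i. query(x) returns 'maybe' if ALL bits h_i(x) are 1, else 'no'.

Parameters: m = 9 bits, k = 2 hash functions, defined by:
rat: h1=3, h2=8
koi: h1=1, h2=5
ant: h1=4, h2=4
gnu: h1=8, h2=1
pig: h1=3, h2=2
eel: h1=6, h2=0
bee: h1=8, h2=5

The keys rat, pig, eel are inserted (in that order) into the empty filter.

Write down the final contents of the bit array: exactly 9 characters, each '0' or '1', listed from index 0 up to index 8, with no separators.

Start: bits=000000000
After insert 'rat': sets bits 3 8 -> bits=000100001
After insert 'pig': sets bits 2 3 -> bits=001100001
After insert 'eel': sets bits 0 6 -> bits=101100101

Answer: 101100101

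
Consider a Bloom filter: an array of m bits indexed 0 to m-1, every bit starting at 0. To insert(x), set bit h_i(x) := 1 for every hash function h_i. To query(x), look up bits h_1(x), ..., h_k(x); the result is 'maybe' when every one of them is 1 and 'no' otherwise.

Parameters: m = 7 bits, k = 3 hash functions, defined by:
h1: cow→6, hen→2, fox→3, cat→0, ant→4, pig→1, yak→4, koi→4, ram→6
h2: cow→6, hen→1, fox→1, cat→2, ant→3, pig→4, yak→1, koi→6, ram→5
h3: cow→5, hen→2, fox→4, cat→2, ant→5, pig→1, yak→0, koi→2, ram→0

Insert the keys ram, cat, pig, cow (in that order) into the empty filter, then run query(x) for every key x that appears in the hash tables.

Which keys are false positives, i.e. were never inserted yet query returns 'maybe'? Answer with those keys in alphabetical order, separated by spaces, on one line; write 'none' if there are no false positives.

Start: bits=0000000
After insert 'ram': sets bits 0 5 6 -> bits=1000011
After insert 'cat': sets bits 0 2 -> bits=1010011
After insert 'pig': sets bits 1 4 -> bits=1110111
After insert 'cow': sets bits 5 6 -> bits=1110111
Not inserted: ant fox hen koi yak — query each against bits=1110111:
query ant: checks bit3=0, bit4=1, bit5=1 (has a 0) -> no => not a false positive
query fox: checks bit1=1, bit3=0, bit4=1 (has a 0) -> no => not a false positive
query hen: checks bit1=1, bit2=1 (all 1) -> maybe => FALSE POSITIVE
query koi: checks bit2=1, bit4=1, bit6=1 (all 1) -> maybe => FALSE POSITIVE
query yak: checks bit0=1, bit1=1, bit4=1 (all 1) -> maybe => FALSE POSITIVE
False positives (alphabetical): hen koi yak

Answer: hen koi yak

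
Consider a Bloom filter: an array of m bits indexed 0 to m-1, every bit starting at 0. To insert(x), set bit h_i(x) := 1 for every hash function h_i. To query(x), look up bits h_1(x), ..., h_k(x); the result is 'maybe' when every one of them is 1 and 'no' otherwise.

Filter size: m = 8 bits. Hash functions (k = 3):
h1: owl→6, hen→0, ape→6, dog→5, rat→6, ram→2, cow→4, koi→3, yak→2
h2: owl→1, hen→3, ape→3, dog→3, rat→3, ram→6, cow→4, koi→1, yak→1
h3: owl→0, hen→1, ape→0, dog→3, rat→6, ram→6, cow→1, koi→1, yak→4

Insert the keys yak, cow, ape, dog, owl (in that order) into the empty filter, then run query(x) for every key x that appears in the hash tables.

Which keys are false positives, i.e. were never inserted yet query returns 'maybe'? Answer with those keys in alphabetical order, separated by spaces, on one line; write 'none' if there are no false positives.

Start: bits=00000000
After insert 'yak': sets bits 1 2 4 -> bits=01101000
After insert 'cow': sets bits 1 4 -> bits=01101000
After insert 'ape': sets bits 0 3 6 -> bits=11111010
After insert 'dog': sets bits 3 5 -> bits=11111110
After insert 'owl': sets bits 0 1 6 -> bits=11111110
Not inserted: hen koi ram rat — query each against bits=11111110:
query hen: checks bit0=1, bit1=1, bit3=1 (all 1) -> maybe => FALSE POSITIVE
query koi: checks bit1=1, bit3=1 (all 1) -> maybe => FALSE POSITIVE
query ram: checks bit2=1, bit6=1 (all 1) -> maybe => FALSE POSITIVE
query rat: checks bit3=1, bit6=1 (all 1) -> maybe => FALSE POSITIVE
False positives (alphabetical): hen koi ram rat

Answer: hen koi ram rat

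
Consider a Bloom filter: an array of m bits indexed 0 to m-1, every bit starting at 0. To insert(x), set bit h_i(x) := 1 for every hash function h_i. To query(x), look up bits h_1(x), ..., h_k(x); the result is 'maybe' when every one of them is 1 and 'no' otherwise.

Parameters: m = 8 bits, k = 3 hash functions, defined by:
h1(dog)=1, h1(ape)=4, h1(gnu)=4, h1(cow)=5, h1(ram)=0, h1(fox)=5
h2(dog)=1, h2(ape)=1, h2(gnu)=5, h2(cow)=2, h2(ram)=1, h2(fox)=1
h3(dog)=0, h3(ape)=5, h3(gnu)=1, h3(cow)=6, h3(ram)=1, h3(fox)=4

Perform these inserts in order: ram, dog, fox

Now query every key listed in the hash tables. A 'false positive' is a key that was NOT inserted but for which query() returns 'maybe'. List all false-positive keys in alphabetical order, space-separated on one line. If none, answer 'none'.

Start: bits=00000000
After insert 'ram': sets bits 0 1 -> bits=11000000
After insert 'dog': sets bits 0 1 -> bits=11000000
After insert 'fox': sets bits 1 4 5 -> bits=11001100
Not inserted: ape cow gnu — query each against bits=11001100:
query ape: checks bit1=1, bit4=1, bit5=1 (all 1) -> maybe => FALSE POSITIVE
query cow: checks bit2=0, bit5=1, bit6=0 (has a 0) -> no => not a false positive
query gnu: checks bit1=1, bit4=1, bit5=1 (all 1) -> maybe => FALSE POSITIVE
False positives (alphabetical): ape gnu

Answer: ape gnu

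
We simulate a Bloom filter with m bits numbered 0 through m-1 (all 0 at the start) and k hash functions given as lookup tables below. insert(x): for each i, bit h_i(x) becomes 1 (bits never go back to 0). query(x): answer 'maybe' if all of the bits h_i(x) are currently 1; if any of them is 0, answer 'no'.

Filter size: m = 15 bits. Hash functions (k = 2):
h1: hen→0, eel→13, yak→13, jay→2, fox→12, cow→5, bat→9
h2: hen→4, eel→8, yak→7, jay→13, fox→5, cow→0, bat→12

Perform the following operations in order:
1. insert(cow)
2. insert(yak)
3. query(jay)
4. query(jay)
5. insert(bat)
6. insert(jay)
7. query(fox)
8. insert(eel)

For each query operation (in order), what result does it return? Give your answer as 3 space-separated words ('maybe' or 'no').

Answer: no no maybe

Derivation:
Start: bits=000000000000000
Op 1: insert cow -> sets bits 0 5 -> bits=100001000000000
Op 2: insert yak -> sets bits 7 13 -> bits=100001010000010
Op 3: query jay -> checks bit2=0, bit13=1 (has a 0) -> no
Op 4: query jay -> checks bit2=0, bit13=1 (has a 0) -> no
Op 5: insert bat -> sets bits 9 12 -> bits=100001010100110
Op 6: insert jay -> sets bits 2 13 -> bits=101001010100110
Op 7: query fox -> checks bit5=1, bit12=1 (all 1) -> maybe
Op 8: insert eel -> sets bits 8 13 -> bits=101001011100110
Query results in order: no no maybe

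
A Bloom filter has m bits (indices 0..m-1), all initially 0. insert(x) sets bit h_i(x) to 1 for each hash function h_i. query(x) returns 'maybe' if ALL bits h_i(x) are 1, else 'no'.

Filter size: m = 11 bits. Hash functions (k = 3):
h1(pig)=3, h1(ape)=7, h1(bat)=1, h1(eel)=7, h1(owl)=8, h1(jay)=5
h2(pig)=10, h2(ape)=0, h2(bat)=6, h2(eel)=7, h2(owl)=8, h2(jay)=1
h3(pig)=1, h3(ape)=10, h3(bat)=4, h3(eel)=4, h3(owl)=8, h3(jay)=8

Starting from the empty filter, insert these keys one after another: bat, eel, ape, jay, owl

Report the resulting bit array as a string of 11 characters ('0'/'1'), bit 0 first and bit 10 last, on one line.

Answer: 11001111101

Derivation:
Start: bits=00000000000
After insert 'bat': sets bits 1 4 6 -> bits=01001010000
After insert 'eel': sets bits 4 7 -> bits=01001011000
After insert 'ape': sets bits 0 7 10 -> bits=11001011001
After insert 'jay': sets bits 1 5 8 -> bits=11001111101
After insert 'owl': sets bits 8 -> bits=11001111101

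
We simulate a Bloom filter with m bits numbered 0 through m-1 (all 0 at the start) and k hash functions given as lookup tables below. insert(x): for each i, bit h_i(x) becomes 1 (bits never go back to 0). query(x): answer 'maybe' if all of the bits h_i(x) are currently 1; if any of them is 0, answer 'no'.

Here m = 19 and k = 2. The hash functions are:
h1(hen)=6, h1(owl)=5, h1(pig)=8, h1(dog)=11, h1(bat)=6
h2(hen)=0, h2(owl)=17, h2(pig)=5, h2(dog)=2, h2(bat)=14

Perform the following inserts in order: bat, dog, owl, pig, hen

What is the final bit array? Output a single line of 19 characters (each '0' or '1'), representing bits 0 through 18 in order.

Start: bits=0000000000000000000
After insert 'bat': sets bits 6 14 -> bits=0000001000000010000
After insert 'dog': sets bits 2 11 -> bits=0010001000010010000
After insert 'owl': sets bits 5 17 -> bits=0010011000010010010
After insert 'pig': sets bits 5 8 -> bits=0010011010010010010
After insert 'hen': sets bits 0 6 -> bits=1010011010010010010

Answer: 1010011010010010010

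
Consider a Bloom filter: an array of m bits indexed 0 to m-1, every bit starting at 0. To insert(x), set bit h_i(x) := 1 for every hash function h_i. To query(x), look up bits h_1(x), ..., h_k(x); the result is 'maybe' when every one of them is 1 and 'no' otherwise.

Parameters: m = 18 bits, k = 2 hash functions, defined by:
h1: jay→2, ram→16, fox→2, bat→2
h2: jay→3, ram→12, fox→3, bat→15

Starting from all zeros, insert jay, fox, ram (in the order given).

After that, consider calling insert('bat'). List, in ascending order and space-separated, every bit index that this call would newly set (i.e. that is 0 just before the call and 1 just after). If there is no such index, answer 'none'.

Answer: 15

Derivation:
Start: bits=000000000000000000
After insert 'jay': sets bits 2 3 -> bits=001100000000000000
After insert 'fox': sets bits 2 3 -> bits=001100000000000000
After insert 'ram': sets bits 12 16 -> bits=001100000000100010
insert 'bat' would touch bits 2 15; currently bit2=1, bit15=0
Bits that are 0 among those (would change 0->1): 15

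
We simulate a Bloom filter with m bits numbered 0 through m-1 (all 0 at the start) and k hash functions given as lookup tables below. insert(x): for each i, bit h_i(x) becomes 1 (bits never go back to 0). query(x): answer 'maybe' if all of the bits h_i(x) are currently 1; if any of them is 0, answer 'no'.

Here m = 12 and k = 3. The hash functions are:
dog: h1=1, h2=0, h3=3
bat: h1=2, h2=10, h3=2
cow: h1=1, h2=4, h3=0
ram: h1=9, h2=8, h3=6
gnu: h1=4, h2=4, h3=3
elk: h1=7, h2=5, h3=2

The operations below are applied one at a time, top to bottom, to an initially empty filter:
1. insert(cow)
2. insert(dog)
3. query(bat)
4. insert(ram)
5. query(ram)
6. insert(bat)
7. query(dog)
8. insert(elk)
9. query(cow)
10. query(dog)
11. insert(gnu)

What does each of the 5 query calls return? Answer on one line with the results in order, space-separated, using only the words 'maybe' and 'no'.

Start: bits=000000000000
Op 1: insert cow -> sets bits 0 1 4 -> bits=110010000000
Op 2: insert dog -> sets bits 0 1 3 -> bits=110110000000
Op 3: query bat -> checks bit2=0, bit10=0 (has a 0) -> no
Op 4: insert ram -> sets bits 6 8 9 -> bits=110110101100
Op 5: query ram -> checks bit6=1, bit8=1, bit9=1 (all 1) -> maybe
Op 6: insert bat -> sets bits 2 10 -> bits=111110101110
Op 7: query dog -> checks bit0=1, bit1=1, bit3=1 (all 1) -> maybe
Op 8: insert elk -> sets bits 2 5 7 -> bits=111111111110
Op 9: query cow -> checks bit0=1, bit1=1, bit4=1 (all 1) -> maybe
Op 10: query dog -> checks bit0=1, bit1=1, bit3=1 (all 1) -> maybe
Op 11: insert gnu -> sets bits 3 4 -> bits=111111111110
Query results in order: no maybe maybe maybe maybe

Answer: no maybe maybe maybe maybe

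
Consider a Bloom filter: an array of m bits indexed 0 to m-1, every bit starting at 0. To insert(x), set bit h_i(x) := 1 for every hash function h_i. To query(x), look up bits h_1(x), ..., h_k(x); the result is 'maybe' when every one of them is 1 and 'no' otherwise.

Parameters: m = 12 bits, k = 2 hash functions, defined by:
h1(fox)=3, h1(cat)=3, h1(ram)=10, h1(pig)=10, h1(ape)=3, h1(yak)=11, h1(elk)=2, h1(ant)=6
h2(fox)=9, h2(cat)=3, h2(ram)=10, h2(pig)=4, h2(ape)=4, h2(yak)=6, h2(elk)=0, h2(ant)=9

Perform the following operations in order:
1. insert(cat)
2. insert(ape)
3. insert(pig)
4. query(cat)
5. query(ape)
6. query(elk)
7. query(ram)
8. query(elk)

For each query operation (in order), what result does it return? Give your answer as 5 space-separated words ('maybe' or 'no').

Answer: maybe maybe no maybe no

Derivation:
Start: bits=000000000000
Op 1: insert cat -> sets bits 3 -> bits=000100000000
Op 2: insert ape -> sets bits 3 4 -> bits=000110000000
Op 3: insert pig -> sets bits 4 10 -> bits=000110000010
Op 4: query cat -> checks bit3=1 (all 1) -> maybe
Op 5: query ape -> checks bit3=1, bit4=1 (all 1) -> maybe
Op 6: query elk -> checks bit0=0, bit2=0 (has a 0) -> no
Op 7: query ram -> checks bit10=1 (all 1) -> maybe
Op 8: query elk -> checks bit0=0, bit2=0 (has a 0) -> no
Query results in order: maybe maybe no maybe no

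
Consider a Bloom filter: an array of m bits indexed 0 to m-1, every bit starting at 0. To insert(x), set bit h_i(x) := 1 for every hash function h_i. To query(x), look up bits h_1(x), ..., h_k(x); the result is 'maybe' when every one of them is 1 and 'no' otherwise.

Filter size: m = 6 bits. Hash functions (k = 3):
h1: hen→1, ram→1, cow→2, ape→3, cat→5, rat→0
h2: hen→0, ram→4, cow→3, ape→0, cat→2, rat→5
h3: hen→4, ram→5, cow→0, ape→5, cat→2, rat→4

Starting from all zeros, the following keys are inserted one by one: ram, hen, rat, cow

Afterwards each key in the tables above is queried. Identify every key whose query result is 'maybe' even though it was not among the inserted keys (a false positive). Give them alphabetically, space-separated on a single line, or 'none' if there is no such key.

Start: bits=000000
After insert 'ram': sets bits 1 4 5 -> bits=010011
After insert 'hen': sets bits 0 1 4 -> bits=110011
After insert 'rat': sets bits 0 4 5 -> bits=110011
After insert 'cow': sets bits 0 2 3 -> bits=111111
Not inserted: ape cat — query each against bits=111111:
query ape: checks bit0=1, bit3=1, bit5=1 (all 1) -> maybe => FALSE POSITIVE
query cat: checks bit2=1, bit5=1 (all 1) -> maybe => FALSE POSITIVE
False positives (alphabetical): ape cat

Answer: ape cat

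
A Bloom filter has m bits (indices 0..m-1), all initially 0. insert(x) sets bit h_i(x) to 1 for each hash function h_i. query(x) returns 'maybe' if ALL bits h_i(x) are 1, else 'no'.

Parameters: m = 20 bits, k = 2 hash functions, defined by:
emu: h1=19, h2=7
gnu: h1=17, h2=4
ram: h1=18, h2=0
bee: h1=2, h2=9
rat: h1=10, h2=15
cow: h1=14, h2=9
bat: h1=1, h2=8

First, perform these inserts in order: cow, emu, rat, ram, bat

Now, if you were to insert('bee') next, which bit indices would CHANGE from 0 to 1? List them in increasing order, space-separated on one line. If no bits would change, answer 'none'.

Answer: 2

Derivation:
Start: bits=00000000000000000000
After insert 'cow': sets bits 9 14 -> bits=00000000010000100000
After insert 'emu': sets bits 7 19 -> bits=00000001010000100001
After insert 'rat': sets bits 10 15 -> bits=00000001011000110001
After insert 'ram': sets bits 0 18 -> bits=10000001011000110011
After insert 'bat': sets bits 1 8 -> bits=11000001111000110011
insert 'bee' would touch bits 2 9; currently bit2=0, bit9=1
Bits that are 0 among those (would change 0->1): 2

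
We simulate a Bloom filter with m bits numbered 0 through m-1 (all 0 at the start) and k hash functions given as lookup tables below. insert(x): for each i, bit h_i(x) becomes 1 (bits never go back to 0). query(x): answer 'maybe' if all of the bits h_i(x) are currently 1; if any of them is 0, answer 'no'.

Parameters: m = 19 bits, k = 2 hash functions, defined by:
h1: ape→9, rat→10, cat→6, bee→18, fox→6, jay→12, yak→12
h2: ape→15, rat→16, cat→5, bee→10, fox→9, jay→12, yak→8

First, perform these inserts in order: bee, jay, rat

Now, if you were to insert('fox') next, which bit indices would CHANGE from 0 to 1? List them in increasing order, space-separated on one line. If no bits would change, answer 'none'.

Answer: 6 9

Derivation:
Start: bits=0000000000000000000
After insert 'bee': sets bits 10 18 -> bits=0000000000100000001
After insert 'jay': sets bits 12 -> bits=0000000000101000001
After insert 'rat': sets bits 10 16 -> bits=0000000000101000101
insert 'fox' would touch bits 6 9; currently bit6=0, bit9=0
Bits that are 0 among those (would change 0->1): 6 9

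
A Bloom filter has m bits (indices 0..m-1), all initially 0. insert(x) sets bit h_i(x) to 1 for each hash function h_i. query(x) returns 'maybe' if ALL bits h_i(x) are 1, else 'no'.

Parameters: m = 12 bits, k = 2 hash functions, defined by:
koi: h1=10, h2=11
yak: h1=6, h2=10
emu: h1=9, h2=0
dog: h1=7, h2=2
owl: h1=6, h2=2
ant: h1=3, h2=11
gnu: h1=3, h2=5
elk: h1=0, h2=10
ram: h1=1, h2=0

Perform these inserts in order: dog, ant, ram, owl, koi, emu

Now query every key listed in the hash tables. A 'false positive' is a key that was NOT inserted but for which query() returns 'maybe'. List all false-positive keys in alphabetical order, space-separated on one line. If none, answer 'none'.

Start: bits=000000000000
After insert 'dog': sets bits 2 7 -> bits=001000010000
After insert 'ant': sets bits 3 11 -> bits=001100010001
After insert 'ram': sets bits 0 1 -> bits=111100010001
After insert 'owl': sets bits 2 6 -> bits=111100110001
After insert 'koi': sets bits 10 11 -> bits=111100110011
After insert 'emu': sets bits 0 9 -> bits=111100110111
Not inserted: elk gnu yak — query each against bits=111100110111:
query elk: checks bit0=1, bit10=1 (all 1) -> maybe => FALSE POSITIVE
query gnu: checks bit3=1, bit5=0 (has a 0) -> no => not a false positive
query yak: checks bit6=1, bit10=1 (all 1) -> maybe => FALSE POSITIVE
False positives (alphabetical): elk yak

Answer: elk yak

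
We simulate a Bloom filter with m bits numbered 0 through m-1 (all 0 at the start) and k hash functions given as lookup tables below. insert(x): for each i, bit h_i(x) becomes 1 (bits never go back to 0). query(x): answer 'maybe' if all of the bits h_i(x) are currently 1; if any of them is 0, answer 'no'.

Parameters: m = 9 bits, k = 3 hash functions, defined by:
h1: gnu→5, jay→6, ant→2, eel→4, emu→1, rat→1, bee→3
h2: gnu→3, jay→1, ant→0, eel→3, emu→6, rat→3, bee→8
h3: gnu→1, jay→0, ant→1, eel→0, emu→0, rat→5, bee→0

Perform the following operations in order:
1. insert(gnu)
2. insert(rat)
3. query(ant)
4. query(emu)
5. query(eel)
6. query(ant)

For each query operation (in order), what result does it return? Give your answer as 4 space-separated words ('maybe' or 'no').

Answer: no no no no

Derivation:
Start: bits=000000000
Op 1: insert gnu -> sets bits 1 3 5 -> bits=010101000
Op 2: insert rat -> sets bits 1 3 5 -> bits=010101000
Op 3: query ant -> checks bit0=0, bit1=1, bit2=0 (has a 0) -> no
Op 4: query emu -> checks bit0=0, bit1=1, bit6=0 (has a 0) -> no
Op 5: query eel -> checks bit0=0, bit3=1, bit4=0 (has a 0) -> no
Op 6: query ant -> checks bit0=0, bit1=1, bit2=0 (has a 0) -> no
Query results in order: no no no no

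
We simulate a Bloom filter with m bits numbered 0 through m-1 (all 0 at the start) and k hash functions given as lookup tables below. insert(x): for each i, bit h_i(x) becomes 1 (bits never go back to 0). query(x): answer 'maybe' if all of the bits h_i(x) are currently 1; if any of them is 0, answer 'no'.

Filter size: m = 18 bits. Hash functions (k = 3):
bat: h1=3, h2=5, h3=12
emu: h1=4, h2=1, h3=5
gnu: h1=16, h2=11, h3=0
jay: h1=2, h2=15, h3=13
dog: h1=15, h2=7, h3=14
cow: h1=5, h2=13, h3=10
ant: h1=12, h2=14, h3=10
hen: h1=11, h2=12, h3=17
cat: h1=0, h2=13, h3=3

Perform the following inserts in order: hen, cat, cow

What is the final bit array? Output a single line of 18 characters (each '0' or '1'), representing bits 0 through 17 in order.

Start: bits=000000000000000000
After insert 'hen': sets bits 11 12 17 -> bits=000000000001100001
After insert 'cat': sets bits 0 3 13 -> bits=100100000001110001
After insert 'cow': sets bits 5 10 13 -> bits=100101000011110001

Answer: 100101000011110001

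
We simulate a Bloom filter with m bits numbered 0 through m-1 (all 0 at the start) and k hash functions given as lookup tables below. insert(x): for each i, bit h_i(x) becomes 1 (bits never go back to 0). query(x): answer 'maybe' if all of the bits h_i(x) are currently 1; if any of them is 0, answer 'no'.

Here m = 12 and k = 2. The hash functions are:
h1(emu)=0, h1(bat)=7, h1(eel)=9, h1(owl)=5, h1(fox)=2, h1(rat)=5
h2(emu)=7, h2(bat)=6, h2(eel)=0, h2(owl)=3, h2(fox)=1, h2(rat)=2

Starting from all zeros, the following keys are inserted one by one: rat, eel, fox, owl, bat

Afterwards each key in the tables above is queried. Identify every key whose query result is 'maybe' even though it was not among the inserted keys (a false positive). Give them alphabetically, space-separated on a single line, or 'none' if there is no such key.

Start: bits=000000000000
After insert 'rat': sets bits 2 5 -> bits=001001000000
After insert 'eel': sets bits 0 9 -> bits=101001000100
After insert 'fox': sets bits 1 2 -> bits=111001000100
After insert 'owl': sets bits 3 5 -> bits=111101000100
After insert 'bat': sets bits 6 7 -> bits=111101110100
Not inserted: emu — query each against bits=111101110100:
query emu: checks bit0=1, bit7=1 (all 1) -> maybe => FALSE POSITIVE
False positives (alphabetical): emu

Answer: emu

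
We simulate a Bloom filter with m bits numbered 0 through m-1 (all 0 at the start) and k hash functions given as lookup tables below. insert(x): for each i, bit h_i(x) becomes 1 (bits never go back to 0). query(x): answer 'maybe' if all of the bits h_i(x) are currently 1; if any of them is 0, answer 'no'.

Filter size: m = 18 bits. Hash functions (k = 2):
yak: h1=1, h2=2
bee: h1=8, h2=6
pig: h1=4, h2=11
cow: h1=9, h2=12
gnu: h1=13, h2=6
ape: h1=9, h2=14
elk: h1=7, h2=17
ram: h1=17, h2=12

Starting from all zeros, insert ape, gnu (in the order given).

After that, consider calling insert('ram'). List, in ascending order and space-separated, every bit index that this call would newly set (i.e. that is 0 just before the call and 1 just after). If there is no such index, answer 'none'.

Start: bits=000000000000000000
After insert 'ape': sets bits 9 14 -> bits=000000000100001000
After insert 'gnu': sets bits 6 13 -> bits=000000100100011000
insert 'ram' would touch bits 12 17; currently bit12=0, bit17=0
Bits that are 0 among those (would change 0->1): 12 17

Answer: 12 17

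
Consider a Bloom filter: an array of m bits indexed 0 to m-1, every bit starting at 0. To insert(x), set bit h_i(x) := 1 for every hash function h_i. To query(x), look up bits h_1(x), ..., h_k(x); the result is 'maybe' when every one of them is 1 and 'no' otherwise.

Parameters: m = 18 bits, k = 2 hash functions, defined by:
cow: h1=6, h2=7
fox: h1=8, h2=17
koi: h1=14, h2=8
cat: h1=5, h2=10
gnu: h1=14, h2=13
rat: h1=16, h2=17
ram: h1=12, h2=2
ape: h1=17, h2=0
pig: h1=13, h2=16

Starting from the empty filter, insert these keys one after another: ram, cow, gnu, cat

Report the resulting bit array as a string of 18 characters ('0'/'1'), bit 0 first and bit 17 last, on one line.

Answer: 001001110010111000

Derivation:
Start: bits=000000000000000000
After insert 'ram': sets bits 2 12 -> bits=001000000000100000
After insert 'cow': sets bits 6 7 -> bits=001000110000100000
After insert 'gnu': sets bits 13 14 -> bits=001000110000111000
After insert 'cat': sets bits 5 10 -> bits=001001110010111000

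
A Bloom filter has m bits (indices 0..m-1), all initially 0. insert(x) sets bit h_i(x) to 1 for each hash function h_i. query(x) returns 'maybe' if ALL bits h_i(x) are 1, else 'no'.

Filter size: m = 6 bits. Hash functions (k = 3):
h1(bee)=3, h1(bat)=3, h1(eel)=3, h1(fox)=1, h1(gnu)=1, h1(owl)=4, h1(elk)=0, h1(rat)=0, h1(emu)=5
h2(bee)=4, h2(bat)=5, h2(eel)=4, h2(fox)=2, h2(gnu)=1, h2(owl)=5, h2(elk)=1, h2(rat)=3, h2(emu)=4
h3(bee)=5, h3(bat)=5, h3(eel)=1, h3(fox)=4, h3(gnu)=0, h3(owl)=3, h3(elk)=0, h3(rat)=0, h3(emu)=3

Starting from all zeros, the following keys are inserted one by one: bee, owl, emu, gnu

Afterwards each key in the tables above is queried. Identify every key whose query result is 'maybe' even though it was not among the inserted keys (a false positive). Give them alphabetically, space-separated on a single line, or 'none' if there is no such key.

Answer: bat eel elk rat

Derivation:
Start: bits=000000
After insert 'bee': sets bits 3 4 5 -> bits=000111
After insert 'owl': sets bits 3 4 5 -> bits=000111
After insert 'emu': sets bits 3 4 5 -> bits=000111
After insert 'gnu': sets bits 0 1 -> bits=110111
Not inserted: bat eel elk fox rat — query each against bits=110111:
query bat: checks bit3=1, bit5=1 (all 1) -> maybe => FALSE POSITIVE
query eel: checks bit1=1, bit3=1, bit4=1 (all 1) -> maybe => FALSE POSITIVE
query elk: checks bit0=1, bit1=1 (all 1) -> maybe => FALSE POSITIVE
query fox: checks bit1=1, bit2=0, bit4=1 (has a 0) -> no => not a false positive
query rat: checks bit0=1, bit3=1 (all 1) -> maybe => FALSE POSITIVE
False positives (alphabetical): bat eel elk rat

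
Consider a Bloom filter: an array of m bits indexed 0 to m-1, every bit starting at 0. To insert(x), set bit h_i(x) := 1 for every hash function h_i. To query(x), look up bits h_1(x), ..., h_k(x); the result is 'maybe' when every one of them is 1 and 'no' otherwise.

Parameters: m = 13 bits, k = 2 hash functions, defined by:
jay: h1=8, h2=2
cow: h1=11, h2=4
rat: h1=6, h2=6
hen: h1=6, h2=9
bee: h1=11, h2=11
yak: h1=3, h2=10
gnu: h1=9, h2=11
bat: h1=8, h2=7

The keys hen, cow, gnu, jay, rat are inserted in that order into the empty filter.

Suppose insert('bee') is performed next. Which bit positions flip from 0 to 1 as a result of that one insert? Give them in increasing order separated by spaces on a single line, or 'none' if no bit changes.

Answer: none

Derivation:
Start: bits=0000000000000
After insert 'hen': sets bits 6 9 -> bits=0000001001000
After insert 'cow': sets bits 4 11 -> bits=0000101001010
After insert 'gnu': sets bits 9 11 -> bits=0000101001010
After insert 'jay': sets bits 2 8 -> bits=0010101011010
After insert 'rat': sets bits 6 -> bits=0010101011010
insert 'bee' would touch bits 11; currently bit11=1
Bits that are 0 among those (would change 0->1): none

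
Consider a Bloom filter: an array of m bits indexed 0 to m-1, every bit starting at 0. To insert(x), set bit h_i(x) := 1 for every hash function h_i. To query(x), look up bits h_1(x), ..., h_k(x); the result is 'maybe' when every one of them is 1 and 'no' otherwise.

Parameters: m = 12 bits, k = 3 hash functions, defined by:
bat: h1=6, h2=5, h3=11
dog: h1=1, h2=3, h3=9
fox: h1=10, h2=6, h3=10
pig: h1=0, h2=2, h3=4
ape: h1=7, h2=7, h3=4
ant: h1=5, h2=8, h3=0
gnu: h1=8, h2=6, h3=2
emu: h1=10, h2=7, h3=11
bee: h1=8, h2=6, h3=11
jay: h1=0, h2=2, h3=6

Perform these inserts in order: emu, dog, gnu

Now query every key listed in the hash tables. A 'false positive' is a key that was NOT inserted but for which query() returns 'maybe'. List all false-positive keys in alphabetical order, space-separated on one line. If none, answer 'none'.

Start: bits=000000000000
After insert 'emu': sets bits 7 10 11 -> bits=000000010011
After insert 'dog': sets bits 1 3 9 -> bits=010100010111
After insert 'gnu': sets bits 2 6 8 -> bits=011100111111
Not inserted: ant ape bat bee fox jay pig — query each against bits=011100111111:
query ant: checks bit0=0, bit5=0, bit8=1 (has a 0) -> no => not a false positive
query ape: checks bit4=0, bit7=1 (has a 0) -> no => not a false positive
query bat: checks bit5=0, bit6=1, bit11=1 (has a 0) -> no => not a false positive
query bee: checks bit6=1, bit8=1, bit11=1 (all 1) -> maybe => FALSE POSITIVE
query fox: checks bit6=1, bit10=1 (all 1) -> maybe => FALSE POSITIVE
query jay: checks bit0=0, bit2=1, bit6=1 (has a 0) -> no => not a false positive
query pig: checks bit0=0, bit2=1, bit4=0 (has a 0) -> no => not a false positive
False positives (alphabetical): bee fox

Answer: bee fox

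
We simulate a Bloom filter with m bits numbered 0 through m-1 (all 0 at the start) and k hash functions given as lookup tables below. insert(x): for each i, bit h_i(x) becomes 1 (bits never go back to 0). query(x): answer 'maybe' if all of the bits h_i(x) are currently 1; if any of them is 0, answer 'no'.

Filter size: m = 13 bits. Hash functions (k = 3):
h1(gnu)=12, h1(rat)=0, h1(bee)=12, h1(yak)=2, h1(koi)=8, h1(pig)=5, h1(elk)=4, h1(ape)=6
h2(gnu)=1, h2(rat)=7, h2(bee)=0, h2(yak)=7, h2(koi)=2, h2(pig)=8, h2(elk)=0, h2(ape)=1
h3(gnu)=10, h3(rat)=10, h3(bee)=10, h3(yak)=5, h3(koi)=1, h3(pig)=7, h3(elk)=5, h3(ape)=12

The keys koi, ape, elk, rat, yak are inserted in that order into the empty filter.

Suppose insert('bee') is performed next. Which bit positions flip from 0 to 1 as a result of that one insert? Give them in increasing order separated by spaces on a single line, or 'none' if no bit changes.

Answer: none

Derivation:
Start: bits=0000000000000
After insert 'koi': sets bits 1 2 8 -> bits=0110000010000
After insert 'ape': sets bits 1 6 12 -> bits=0110001010001
After insert 'elk': sets bits 0 4 5 -> bits=1110111010001
After insert 'rat': sets bits 0 7 10 -> bits=1110111110101
After insert 'yak': sets bits 2 5 7 -> bits=1110111110101
insert 'bee' would touch bits 0 10 12; currently bit0=1, bit10=1, bit12=1
Bits that are 0 among those (would change 0->1): none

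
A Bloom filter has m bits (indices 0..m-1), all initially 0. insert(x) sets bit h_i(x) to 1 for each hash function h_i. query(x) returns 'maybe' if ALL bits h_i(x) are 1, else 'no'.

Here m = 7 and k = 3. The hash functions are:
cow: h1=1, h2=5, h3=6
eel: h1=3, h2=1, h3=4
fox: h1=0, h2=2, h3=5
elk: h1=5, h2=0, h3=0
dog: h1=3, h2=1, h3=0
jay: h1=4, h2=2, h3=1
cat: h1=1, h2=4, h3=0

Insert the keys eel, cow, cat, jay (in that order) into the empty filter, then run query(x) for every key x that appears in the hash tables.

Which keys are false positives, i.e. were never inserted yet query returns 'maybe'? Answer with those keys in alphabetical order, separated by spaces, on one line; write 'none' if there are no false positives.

Answer: dog elk fox

Derivation:
Start: bits=0000000
After insert 'eel': sets bits 1 3 4 -> bits=0101100
After insert 'cow': sets bits 1 5 6 -> bits=0101111
After insert 'cat': sets bits 0 1 4 -> bits=1101111
After insert 'jay': sets bits 1 2 4 -> bits=1111111
Not inserted: dog elk fox — query each against bits=1111111:
query dog: checks bit0=1, bit1=1, bit3=1 (all 1) -> maybe => FALSE POSITIVE
query elk: checks bit0=1, bit5=1 (all 1) -> maybe => FALSE POSITIVE
query fox: checks bit0=1, bit2=1, bit5=1 (all 1) -> maybe => FALSE POSITIVE
False positives (alphabetical): dog elk fox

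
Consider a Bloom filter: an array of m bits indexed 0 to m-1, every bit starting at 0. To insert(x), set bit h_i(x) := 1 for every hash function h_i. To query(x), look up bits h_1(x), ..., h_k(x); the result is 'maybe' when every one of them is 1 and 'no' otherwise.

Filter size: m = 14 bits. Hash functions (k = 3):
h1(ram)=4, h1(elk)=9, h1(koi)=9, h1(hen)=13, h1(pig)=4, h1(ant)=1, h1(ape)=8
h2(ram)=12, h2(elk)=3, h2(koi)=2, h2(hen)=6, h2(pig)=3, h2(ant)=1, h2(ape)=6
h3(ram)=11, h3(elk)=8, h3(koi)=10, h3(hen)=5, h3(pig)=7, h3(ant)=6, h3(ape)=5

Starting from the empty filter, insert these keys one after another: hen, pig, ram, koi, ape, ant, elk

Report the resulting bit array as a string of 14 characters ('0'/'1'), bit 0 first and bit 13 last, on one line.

Start: bits=00000000000000
After insert 'hen': sets bits 5 6 13 -> bits=00000110000001
After insert 'pig': sets bits 3 4 7 -> bits=00011111000001
After insert 'ram': sets bits 4 11 12 -> bits=00011111000111
After insert 'koi': sets bits 2 9 10 -> bits=00111111011111
After insert 'ape': sets bits 5 6 8 -> bits=00111111111111
After insert 'ant': sets bits 1 6 -> bits=01111111111111
After insert 'elk': sets bits 3 8 9 -> bits=01111111111111

Answer: 01111111111111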